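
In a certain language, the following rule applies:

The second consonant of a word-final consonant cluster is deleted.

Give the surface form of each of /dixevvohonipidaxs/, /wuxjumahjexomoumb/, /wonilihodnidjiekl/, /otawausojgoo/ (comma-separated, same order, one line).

/dixevvohonipidaxs/: /s/ is the second consonant of a word-final cluster /xs/, so it deletes. → [dixevvohonipidax].
/wuxjumahjexomoumb/: /b/ is the second consonant of a word-final cluster /mb/, so it deletes. → [wuxjumahjexomoum].
/wonilihodnidjiekl/: /l/ is the second consonant of a word-final cluster /kl/, so it deletes. → [wonilihodnidjiek].
/otawausojgoo/: the rule's environment is not met; surfaces unchanged as [otawausojgoo].

dixevvohonipidax, wuxjumahjexomoum, wonilihodnidjiek, otawausojgoo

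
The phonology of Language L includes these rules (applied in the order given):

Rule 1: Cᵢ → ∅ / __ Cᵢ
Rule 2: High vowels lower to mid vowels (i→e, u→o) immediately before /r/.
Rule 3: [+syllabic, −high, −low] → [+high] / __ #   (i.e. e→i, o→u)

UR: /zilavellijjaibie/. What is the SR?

zilavelijaibii

Rule 1 (degemination): /ll/ is a geminate; the first /l/ deletes. /jj/ is a geminate; the first /j/ deletes. /zilavellijjaibie/ → zilavelijaibie.
Rule 2 (pre-rhotic lowering): no segment meets the environment; /zilavelijaibie/ is unchanged.
Rule 3 (final vowel raising): /e/ is a mid vowel in word-final position, so it raises to [i]. /zilavelijaibie/ → zilavelijaibii.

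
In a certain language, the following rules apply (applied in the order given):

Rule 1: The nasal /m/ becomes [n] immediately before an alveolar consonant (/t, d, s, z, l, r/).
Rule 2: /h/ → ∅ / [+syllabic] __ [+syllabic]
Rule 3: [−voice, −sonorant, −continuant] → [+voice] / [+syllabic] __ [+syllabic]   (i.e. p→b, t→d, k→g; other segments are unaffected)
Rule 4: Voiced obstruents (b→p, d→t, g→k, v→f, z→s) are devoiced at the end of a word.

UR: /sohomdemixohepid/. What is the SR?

soondemixoebit

Rule 1 (nasal place assimilation): /m/ precedes the alveolar consonant /d/, so it assimilates in place to [n]. /sohomdemixohepid/ → sohondemixohepid.
Rule 2 (intervocalic h-deletion): /h/ occurs between vowels /o/ and /o/, so it deletes. /h/ occurs between vowels /o/ and /e/, so it deletes. /sohondemixohepid/ → soondemixoepid.
Rule 3 (intervocalic voicing): /p/ is a voiceless stop between vowels /e/ and /i/, so it voices to [b]. /soondemixoepid/ → soondemixoebid.
Rule 4 (final devoicing): /d/ is a voiced obstruent in word-final position, so it devoices to [t]. /soondemixoebid/ → soondemixoebit.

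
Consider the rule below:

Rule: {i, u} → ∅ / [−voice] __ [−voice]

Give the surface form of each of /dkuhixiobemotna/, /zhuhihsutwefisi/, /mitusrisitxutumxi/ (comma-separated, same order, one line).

/dkuhixiobemotna/: /u/ is a high vowel flanked by voiceless consonants /k/ and /h/, so it deletes. /i/ is a high vowel flanked by voiceless consonants /h/ and /x/, so it deletes. → [dkhxiobemotna].
/zhuhihsutwefisi/: /u/ is a high vowel flanked by voiceless consonants /h/ and /h/, so it deletes. /i/ is a high vowel flanked by voiceless consonants /h/ and /h/, so it deletes. /u/ is a high vowel flanked by voiceless consonants /s/ and /t/, so it deletes. /i/ is a high vowel flanked by voiceless consonants /f/ and /s/, so it deletes. → [zhhhstwefsi].
/mitusrisitxutumxi/: /u/ is a high vowel flanked by voiceless consonants /t/ and /s/, so it deletes. /i/ is a high vowel flanked by voiceless consonants /s/ and /t/, so it deletes. /u/ is a high vowel flanked by voiceless consonants /x/ and /t/, so it deletes. → [mitsristxtumxi].

dkhxiobemotna, zhhhstwefsi, mitsristxtumxi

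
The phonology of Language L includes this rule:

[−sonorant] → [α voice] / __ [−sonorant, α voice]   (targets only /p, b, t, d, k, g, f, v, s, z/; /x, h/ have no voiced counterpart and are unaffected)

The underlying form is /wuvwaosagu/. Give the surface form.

No segment of /wuvwaosagu/ meets the structural description of the rule, so the form surfaces unchanged.

wuvwaosagu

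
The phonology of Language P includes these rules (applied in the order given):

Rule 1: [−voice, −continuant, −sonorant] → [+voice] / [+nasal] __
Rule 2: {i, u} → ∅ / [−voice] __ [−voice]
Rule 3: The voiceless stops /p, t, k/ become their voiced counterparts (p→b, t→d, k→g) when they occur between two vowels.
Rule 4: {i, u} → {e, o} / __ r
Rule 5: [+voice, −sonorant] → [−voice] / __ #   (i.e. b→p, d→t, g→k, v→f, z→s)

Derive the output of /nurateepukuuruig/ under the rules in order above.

Rule 1 (post-nasal voicing): no segment meets the environment; /nurateepukuuruig/ is unchanged.
Rule 2 (high vowel syncope): /u/ is a high vowel flanked by voiceless consonants /p/ and /k/, so it deletes. /nurateepukuuruig/ → nurateepkuuruig.
Rule 3 (intervocalic voicing): /t/ is a voiceless stop between vowels /a/ and /e/, so it voices to [d]. /nurateepkuuruig/ → nuradeepkuuruig.
Rule 4 (pre-rhotic lowering): /u/ is a high vowel immediately before /r/, so it lowers to [o]. /u/ is a high vowel immediately before /r/, so it lowers to [o]. /nuradeepkuuruig/ → noradeepkuoruig.
Rule 5 (final devoicing): /g/ is a voiced obstruent in word-final position, so it devoices to [k]. /noradeepkuoruig/ → noradeepkuoruik.

noradeepkuoruik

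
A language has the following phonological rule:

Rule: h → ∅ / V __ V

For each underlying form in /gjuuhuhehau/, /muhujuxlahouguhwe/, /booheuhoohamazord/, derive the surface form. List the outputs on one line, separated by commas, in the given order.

/gjuuhuhehau/: /h/ occurs between vowels /u/ and /u/, so it deletes. /h/ occurs between vowels /u/ and /e/, so it deletes. /h/ occurs between vowels /e/ and /a/, so it deletes. → [gjuuueau].
/muhujuxlahouguhwe/: /h/ occurs between vowels /u/ and /u/, so it deletes. /h/ occurs between vowels /a/ and /o/, so it deletes. → [muujuxlaouguhwe].
/booheuhoohamazord/: /h/ occurs between vowels /o/ and /e/, so it deletes. /h/ occurs between vowels /u/ and /o/, so it deletes. /h/ occurs between vowels /o/ and /a/, so it deletes. → [booeuooamazord].

gjuuueau, muujuxlaouguhwe, booeuooamazord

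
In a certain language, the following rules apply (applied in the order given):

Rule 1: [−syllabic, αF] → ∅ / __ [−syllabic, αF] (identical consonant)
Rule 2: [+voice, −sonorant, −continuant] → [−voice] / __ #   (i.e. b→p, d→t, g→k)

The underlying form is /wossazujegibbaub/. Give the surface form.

wosazujegibaup

Rule 1 (degemination): /ss/ is a geminate; the first /s/ deletes. /bb/ is a geminate; the first /b/ deletes. /wossazujegibbaub/ → wosazujegibaub.
Rule 2 (final devoicing): /b/ is a voiced stop in word-final position, so it devoices to [p]. /wosazujegibaub/ → wosazujegibaup.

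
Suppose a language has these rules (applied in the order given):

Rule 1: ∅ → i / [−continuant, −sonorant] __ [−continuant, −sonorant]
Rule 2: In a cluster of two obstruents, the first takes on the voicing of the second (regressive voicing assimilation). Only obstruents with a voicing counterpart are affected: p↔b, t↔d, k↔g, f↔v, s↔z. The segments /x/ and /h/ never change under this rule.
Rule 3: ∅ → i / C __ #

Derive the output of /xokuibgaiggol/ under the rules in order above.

xokuibigaigigoli

Rule 1 (stop-cluster i-epenthesis): /b/ and /g/ form a stop–stop cluster, so [i] is inserted between them. /g/ and /g/ form a stop–stop cluster, so [i] is inserted between them. /xokuibgaiggol/ → xokuibigaigigol.
Rule 2 (regressive voicing assimilation): no segment meets the environment; /xokuibigaigigol/ is unchanged.
Rule 3 (final i-epenthesis): the form ends in the consonant /l/, so [i] is inserted word-finally. /xokuibigaigigol/ → xokuibigaigigoli.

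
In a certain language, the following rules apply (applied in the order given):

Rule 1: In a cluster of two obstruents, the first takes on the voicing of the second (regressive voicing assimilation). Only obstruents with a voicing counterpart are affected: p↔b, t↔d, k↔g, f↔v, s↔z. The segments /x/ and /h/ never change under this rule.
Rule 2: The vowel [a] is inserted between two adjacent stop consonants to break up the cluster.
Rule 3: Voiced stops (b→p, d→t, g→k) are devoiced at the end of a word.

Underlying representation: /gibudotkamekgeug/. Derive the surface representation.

gibudotakamegageuk

Rule 1 (regressive voicing assimilation): /k/ precedes the voiced obstruent /g/, so it voices to [g] by assimilation. /gibudotkamekgeug/ → gibudotkameggeug.
Rule 2 (stop-cluster a-epenthesis): /t/ and /k/ form a stop–stop cluster, so [a] is inserted between them. /g/ and /g/ form a stop–stop cluster, so [a] is inserted between them. /gibudotkameggeug/ → gibudotakamegageug.
Rule 3 (final devoicing): /g/ is a voiced stop in word-final position, so it devoices to [k]. /gibudotakamegageug/ → gibudotakamegageuk.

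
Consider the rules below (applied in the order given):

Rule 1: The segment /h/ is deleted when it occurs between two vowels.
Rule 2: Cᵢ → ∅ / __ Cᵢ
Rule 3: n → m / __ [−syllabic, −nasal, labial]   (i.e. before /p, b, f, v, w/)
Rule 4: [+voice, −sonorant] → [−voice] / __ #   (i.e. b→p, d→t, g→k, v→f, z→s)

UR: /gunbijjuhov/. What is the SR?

Rule 1 (intervocalic h-deletion): /h/ occurs between vowels /u/ and /o/, so it deletes. /gunbijjuhov/ → gunbijjuov.
Rule 2 (degemination): /jj/ is a geminate; the first /j/ deletes. /gunbijjuov/ → gunbijuov.
Rule 3 (nasal place assimilation): /n/ precedes the labial consonant /b/, so it assimilates in place to [m]. /gunbijuov/ → gumbijuov.
Rule 4 (final devoicing): /v/ is a voiced obstruent in word-final position, so it devoices to [f]. /gumbijuov/ → gumbijuof.

gumbijuof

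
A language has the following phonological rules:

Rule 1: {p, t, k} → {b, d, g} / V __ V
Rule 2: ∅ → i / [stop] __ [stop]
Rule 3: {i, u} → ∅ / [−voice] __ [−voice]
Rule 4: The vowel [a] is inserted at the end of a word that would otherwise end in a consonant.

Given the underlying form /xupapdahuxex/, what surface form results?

xubapidahxexa

Rule 1 (intervocalic voicing): /p/ is a voiceless stop between vowels /u/ and /a/, so it voices to [b]. /xupapdahuxex/ → xubapdahuxex.
Rule 2 (stop-cluster i-epenthesis): /p/ and /d/ form a stop–stop cluster, so [i] is inserted between them. /xubapdahuxex/ → xubapidahuxex.
Rule 3 (high vowel syncope): /u/ is a high vowel flanked by voiceless consonants /h/ and /x/, so it deletes. /xubapidahuxex/ → xubapidahxex.
Rule 4 (final a-epenthesis): the form ends in the consonant /x/, so [a] is inserted word-finally. /xubapidahxex/ → xubapidahxexa.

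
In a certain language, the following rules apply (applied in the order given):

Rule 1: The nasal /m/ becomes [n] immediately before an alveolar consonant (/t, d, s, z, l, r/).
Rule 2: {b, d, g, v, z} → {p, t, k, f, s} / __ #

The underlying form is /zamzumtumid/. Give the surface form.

Rule 1 (nasal place assimilation): /m/ precedes the alveolar consonant /z/, so it assimilates in place to [n]. /m/ precedes the alveolar consonant /t/, so it assimilates in place to [n]. /zamzumtumid/ → zanzuntumid.
Rule 2 (final devoicing): /d/ is a voiced obstruent in word-final position, so it devoices to [t]. /zanzuntumid/ → zanzuntumit.

zanzuntumit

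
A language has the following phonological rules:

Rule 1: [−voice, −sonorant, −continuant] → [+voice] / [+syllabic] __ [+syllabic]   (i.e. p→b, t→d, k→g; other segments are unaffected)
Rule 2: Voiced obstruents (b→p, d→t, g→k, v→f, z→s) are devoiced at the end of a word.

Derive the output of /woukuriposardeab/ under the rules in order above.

Rule 1 (intervocalic voicing): /k/ is a voiceless stop between vowels /u/ and /u/, so it voices to [g]. /p/ is a voiceless stop between vowels /i/ and /o/, so it voices to [b]. /woukuriposardeab/ → wouguribosardeab.
Rule 2 (final devoicing): /b/ is a voiced obstruent in word-final position, so it devoices to [p]. /wouguribosardeab/ → wouguribosardeap.

wouguribosardeap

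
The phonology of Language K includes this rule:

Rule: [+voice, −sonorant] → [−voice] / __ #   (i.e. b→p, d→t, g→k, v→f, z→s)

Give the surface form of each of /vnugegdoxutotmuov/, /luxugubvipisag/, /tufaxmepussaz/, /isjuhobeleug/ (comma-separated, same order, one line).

/vnugegdoxutotmuov/: /v/ is a voiced obstruent in word-final position, so it devoices to [f]. → [vnugegdoxutotmuof].
/luxugubvipisag/: /g/ is a voiced obstruent in word-final position, so it devoices to [k]. → [luxugubvipisak].
/tufaxmepussaz/: /z/ is a voiced obstruent in word-final position, so it devoices to [s]. → [tufaxmepussas].
/isjuhobeleug/: /g/ is a voiced obstruent in word-final position, so it devoices to [k]. → [isjuhobeleuk].

vnugegdoxutotmuof, luxugubvipisak, tufaxmepussas, isjuhobeleuk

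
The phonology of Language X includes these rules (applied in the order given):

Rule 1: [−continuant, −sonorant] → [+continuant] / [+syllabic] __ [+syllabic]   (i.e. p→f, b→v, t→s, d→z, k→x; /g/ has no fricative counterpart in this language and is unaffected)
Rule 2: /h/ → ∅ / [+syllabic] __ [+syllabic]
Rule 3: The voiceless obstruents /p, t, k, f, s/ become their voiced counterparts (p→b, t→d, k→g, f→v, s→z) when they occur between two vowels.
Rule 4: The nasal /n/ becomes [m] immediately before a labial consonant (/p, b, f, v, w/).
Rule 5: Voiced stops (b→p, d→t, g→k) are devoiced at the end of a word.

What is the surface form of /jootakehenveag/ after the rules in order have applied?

joozaxeemveak

Rule 1 (intervocalic spirantization): /t/ is a stop between vowels /o/ and /a/, so it spirantizes to the fricative [s]. /k/ is a stop between vowels /a/ and /e/, so it spirantizes to the fricative [x]. /jootakehenveag/ → joosaxehenveag.
Rule 2 (intervocalic h-deletion): /h/ occurs between vowels /e/ and /e/, so it deletes. /joosaxehenveag/ → joosaxeenveag.
Rule 3 (intervocalic voicing): /s/ is a voiceless obstruent between vowels /o/ and /a/, so it voices to [z]. /joosaxeenveag/ → joozaxeenveag.
Rule 4 (nasal place assimilation): /n/ precedes the labial consonant /v/, so it assimilates in place to [m]. /joozaxeenveag/ → joozaxeemveag.
Rule 5 (final devoicing): /g/ is a voiced stop in word-final position, so it devoices to [k]. /joozaxeemveag/ → joozaxeemveak.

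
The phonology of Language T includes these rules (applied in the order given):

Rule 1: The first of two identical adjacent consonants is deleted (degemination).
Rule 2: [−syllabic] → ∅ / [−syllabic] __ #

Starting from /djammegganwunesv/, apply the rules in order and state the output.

Rule 1 (degemination): /mm/ is a geminate; the first /m/ deletes. /gg/ is a geminate; the first /g/ deletes. /djammegganwunesv/ → djameganwunesv.
Rule 2 (final cluster simplification): /v/ is the second consonant of a word-final cluster /sv/, so it deletes. /djameganwunesv/ → djameganwunes.

djameganwunes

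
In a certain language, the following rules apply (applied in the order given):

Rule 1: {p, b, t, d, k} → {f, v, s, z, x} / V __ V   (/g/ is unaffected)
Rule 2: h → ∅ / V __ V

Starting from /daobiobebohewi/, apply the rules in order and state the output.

Rule 1 (intervocalic spirantization): /b/ is a stop between vowels /o/ and /i/, so it spirantizes to the fricative [v]. /b/ is a stop between vowels /o/ and /e/, so it spirantizes to the fricative [v]. /b/ is a stop between vowels /e/ and /o/, so it spirantizes to the fricative [v]. /daobiobebohewi/ → daoviovevohewi.
Rule 2 (intervocalic h-deletion): /h/ occurs between vowels /o/ and /e/, so it deletes. /daoviovevohewi/ → daoviovevoewi.

daoviovevoewi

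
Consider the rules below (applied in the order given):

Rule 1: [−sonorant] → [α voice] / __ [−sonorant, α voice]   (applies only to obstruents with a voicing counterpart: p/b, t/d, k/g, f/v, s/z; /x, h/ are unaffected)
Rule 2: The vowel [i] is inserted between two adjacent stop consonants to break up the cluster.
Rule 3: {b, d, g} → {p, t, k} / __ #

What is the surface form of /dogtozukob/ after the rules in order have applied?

dokitozukop

Rule 1 (regressive voicing assimilation): /g/ precedes the voiceless obstruent /t/, so it devoices to [k] by assimilation. /dogtozukob/ → doktozukob.
Rule 2 (stop-cluster i-epenthesis): /k/ and /t/ form a stop–stop cluster, so [i] is inserted between them. /doktozukob/ → dokitozukob.
Rule 3 (final devoicing): /b/ is a voiced stop in word-final position, so it devoices to [p]. /dokitozukob/ → dokitozukop.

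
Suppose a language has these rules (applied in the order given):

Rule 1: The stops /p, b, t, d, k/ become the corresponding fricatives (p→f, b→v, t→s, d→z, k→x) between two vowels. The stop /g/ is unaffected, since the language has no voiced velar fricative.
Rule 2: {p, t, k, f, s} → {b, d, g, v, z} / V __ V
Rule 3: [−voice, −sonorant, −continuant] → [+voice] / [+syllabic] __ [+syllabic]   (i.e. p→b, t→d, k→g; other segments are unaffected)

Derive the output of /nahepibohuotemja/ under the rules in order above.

Rule 1 (intervocalic spirantization): /p/ is a stop between vowels /e/ and /i/, so it spirantizes to the fricative [f]. /b/ is a stop between vowels /i/ and /o/, so it spirantizes to the fricative [v]. /t/ is a stop between vowels /o/ and /e/, so it spirantizes to the fricative [s]. /nahepibohuotemja/ → nahefivohuosemja.
Rule 2 (intervocalic voicing): /f/ is a voiceless obstruent between vowels /e/ and /i/, so it voices to [v]. /s/ is a voiceless obstruent between vowels /o/ and /e/, so it voices to [z]. /nahefivohuosemja/ → nahevivohuozemja.
Rule 3 (intervocalic voicing): no segment meets the environment; /nahevivohuozemja/ is unchanged.

nahevivohuozemja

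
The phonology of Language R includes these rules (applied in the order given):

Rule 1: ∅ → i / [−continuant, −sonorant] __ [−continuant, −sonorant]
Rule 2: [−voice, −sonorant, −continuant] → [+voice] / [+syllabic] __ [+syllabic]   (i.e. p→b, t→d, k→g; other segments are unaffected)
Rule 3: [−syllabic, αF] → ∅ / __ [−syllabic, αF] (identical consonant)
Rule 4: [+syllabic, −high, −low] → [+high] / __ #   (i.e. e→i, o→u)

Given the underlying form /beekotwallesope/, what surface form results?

Rule 1 (stop-cluster i-epenthesis): no segment meets the environment; /beekotwallesope/ is unchanged.
Rule 2 (intervocalic voicing): /k/ is a voiceless stop between vowels /e/ and /o/, so it voices to [g]. /p/ is a voiceless stop between vowels /o/ and /e/, so it voices to [b]. /beekotwallesope/ → beegotwallesobe.
Rule 3 (degemination): /ll/ is a geminate; the first /l/ deletes. /beegotwallesobe/ → beegotwalesobe.
Rule 4 (final vowel raising): /e/ is a mid vowel in word-final position, so it raises to [i]. /beegotwalesobe/ → beegotwalesobi.

beegotwalesobi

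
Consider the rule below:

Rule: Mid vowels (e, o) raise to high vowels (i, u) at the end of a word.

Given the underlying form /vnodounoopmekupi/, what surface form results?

No segment of /vnodounoopmekupi/ meets the structural description of the rule, so the form surfaces unchanged.

vnodounoopmekupi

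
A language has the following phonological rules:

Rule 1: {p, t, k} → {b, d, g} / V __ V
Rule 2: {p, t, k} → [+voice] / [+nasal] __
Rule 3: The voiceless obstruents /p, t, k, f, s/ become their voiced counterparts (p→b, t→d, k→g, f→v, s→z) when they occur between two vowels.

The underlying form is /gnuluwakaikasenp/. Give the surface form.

gnuluwagaigazenb

Rule 1 (intervocalic voicing): /k/ is a voiceless stop between vowels /a/ and /a/, so it voices to [g]. /k/ is a voiceless stop between vowels /i/ and /a/, so it voices to [g]. /gnuluwakaikasenp/ → gnuluwagaigasenp.
Rule 2 (post-nasal voicing): /p/ is a voiceless stop immediately after the nasal /n/, so it voices to [b]. /gnuluwagaigasenp/ → gnuluwagaigasenb.
Rule 3 (intervocalic voicing): /s/ is a voiceless obstruent between vowels /a/ and /e/, so it voices to [z]. /gnuluwagaigasenb/ → gnuluwagaigazenb.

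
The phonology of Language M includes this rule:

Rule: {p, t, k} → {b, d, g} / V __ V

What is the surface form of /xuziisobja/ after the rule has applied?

No segment of /xuziisobja/ meets the structural description of the rule, so the form surfaces unchanged.

xuziisobja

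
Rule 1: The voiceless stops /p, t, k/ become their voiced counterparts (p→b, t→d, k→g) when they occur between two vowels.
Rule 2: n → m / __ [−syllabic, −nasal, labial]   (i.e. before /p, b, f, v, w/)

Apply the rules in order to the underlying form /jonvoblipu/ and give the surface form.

jomvoblibu

Rule 1 (intervocalic voicing): /p/ is a voiceless stop between vowels /i/ and /u/, so it voices to [b]. /jonvoblipu/ → jonvoblibu.
Rule 2 (nasal place assimilation): /n/ precedes the labial consonant /v/, so it assimilates in place to [m]. /jonvoblibu/ → jomvoblibu.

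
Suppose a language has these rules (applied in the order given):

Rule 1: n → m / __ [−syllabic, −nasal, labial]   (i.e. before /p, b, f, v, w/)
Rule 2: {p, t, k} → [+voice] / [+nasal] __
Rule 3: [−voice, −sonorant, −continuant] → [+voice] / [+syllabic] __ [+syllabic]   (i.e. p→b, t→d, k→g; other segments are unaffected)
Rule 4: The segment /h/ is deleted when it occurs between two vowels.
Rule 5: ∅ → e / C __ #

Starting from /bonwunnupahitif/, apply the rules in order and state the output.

bomwunnubaidife

Rule 1 (nasal place assimilation): /n/ precedes the labial consonant /w/, so it assimilates in place to [m]. /bonwunnupahitif/ → bomwunnupahitif.
Rule 2 (post-nasal voicing): no segment meets the environment; /bomwunnupahitif/ is unchanged.
Rule 3 (intervocalic voicing): /p/ is a voiceless stop between vowels /u/ and /a/, so it voices to [b]. /t/ is a voiceless stop between vowels /i/ and /i/, so it voices to [d]. /bomwunnupahitif/ → bomwunnubahidif.
Rule 4 (intervocalic h-deletion): /h/ occurs between vowels /a/ and /i/, so it deletes. /bomwunnubahidif/ → bomwunnubaidif.
Rule 5 (final e-epenthesis): the form ends in the consonant /f/, so [e] is inserted word-finally. /bomwunnubaidif/ → bomwunnubaidife.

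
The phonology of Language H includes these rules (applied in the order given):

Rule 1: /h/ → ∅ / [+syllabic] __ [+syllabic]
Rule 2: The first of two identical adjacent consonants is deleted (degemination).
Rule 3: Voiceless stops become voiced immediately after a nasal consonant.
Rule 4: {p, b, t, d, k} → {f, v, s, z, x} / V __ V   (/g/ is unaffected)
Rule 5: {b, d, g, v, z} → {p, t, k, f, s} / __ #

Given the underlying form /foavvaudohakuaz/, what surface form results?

foavauzoaxuas

Rule 1 (intervocalic h-deletion): /h/ occurs between vowels /o/ and /a/, so it deletes. /foavvaudohakuaz/ → foavvaudoakuaz.
Rule 2 (degemination): /vv/ is a geminate; the first /v/ deletes. /foavvaudoakuaz/ → foavaudoakuaz.
Rule 3 (post-nasal voicing): no segment meets the environment; /foavaudoakuaz/ is unchanged.
Rule 4 (intervocalic spirantization): /d/ is a stop between vowels /u/ and /o/, so it spirantizes to the fricative [z]. /k/ is a stop between vowels /a/ and /u/, so it spirantizes to the fricative [x]. /foavaudoakuaz/ → foavauzoaxuaz.
Rule 5 (final devoicing): /z/ is a voiced obstruent in word-final position, so it devoices to [s]. /foavauzoaxuaz/ → foavauzoaxuas.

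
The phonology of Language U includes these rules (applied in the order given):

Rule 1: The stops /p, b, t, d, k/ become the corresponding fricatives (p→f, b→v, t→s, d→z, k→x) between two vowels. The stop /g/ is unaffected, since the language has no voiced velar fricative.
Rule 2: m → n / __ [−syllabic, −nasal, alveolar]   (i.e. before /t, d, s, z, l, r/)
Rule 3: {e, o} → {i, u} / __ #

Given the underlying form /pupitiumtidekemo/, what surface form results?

pufisiuntizexemu

Rule 1 (intervocalic spirantization): /p/ is a stop between vowels /u/ and /i/, so it spirantizes to the fricative [f]. /t/ is a stop between vowels /i/ and /i/, so it spirantizes to the fricative [s]. /d/ is a stop between vowels /i/ and /e/, so it spirantizes to the fricative [z]. /k/ is a stop between vowels /e/ and /e/, so it spirantizes to the fricative [x]. /pupitiumtidekemo/ → pufisiumtizexemo.
Rule 2 (nasal place assimilation): /m/ precedes the alveolar consonant /t/, so it assimilates in place to [n]. /pufisiumtizexemo/ → pufisiuntizexemo.
Rule 3 (final vowel raising): /o/ is a mid vowel in word-final position, so it raises to [u]. /pufisiuntizexemo/ → pufisiuntizexemu.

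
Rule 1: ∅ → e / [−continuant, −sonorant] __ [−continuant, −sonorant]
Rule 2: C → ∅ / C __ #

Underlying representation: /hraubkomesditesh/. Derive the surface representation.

Rule 1 (stop-cluster e-epenthesis): /b/ and /k/ form a stop–stop cluster, so [e] is inserted between them. /hraubkomesditesh/ → hraubekomesditesh.
Rule 2 (final cluster simplification): /h/ is the second consonant of a word-final cluster /sh/, so it deletes. /hraubekomesditesh/ → hraubekomesdites.

hraubekomesdites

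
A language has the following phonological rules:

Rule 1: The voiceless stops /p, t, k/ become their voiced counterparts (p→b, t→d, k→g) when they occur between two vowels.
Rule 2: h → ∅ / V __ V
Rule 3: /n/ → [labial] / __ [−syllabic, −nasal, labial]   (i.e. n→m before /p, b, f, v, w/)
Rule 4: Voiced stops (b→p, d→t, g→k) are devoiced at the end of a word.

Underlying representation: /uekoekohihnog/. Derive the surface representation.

Rule 1 (intervocalic voicing): /k/ is a voiceless stop between vowels /e/ and /o/, so it voices to [g]. /k/ is a voiceless stop between vowels /e/ and /o/, so it voices to [g]. /uekoekohihnog/ → uegoegohihnog.
Rule 2 (intervocalic h-deletion): /h/ occurs between vowels /o/ and /i/, so it deletes. /uegoegohihnog/ → uegoegoihnog.
Rule 3 (nasal place assimilation): no segment meets the environment; /uegoegoihnog/ is unchanged.
Rule 4 (final devoicing): /g/ is a voiced stop in word-final position, so it devoices to [k]. /uegoegoihnog/ → uegoegoihnok.

uegoegoihnok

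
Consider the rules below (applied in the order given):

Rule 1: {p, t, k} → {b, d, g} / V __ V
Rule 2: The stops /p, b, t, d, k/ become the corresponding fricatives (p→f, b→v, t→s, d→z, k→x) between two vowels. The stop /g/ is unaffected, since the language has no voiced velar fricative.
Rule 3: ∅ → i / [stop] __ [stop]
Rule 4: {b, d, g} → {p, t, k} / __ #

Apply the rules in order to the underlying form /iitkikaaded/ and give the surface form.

iitikigaazet

Rule 1 (intervocalic voicing): /k/ is a voiceless stop between vowels /i/ and /a/, so it voices to [g]. /iitkikaaded/ → iitkigaaded.
Rule 2 (intervocalic spirantization): /d/ is a stop between vowels /a/ and /e/, so it spirantizes to the fricative [z]. /iitkigaaded/ → iitkigaazed.
Rule 3 (stop-cluster i-epenthesis): /t/ and /k/ form a stop–stop cluster, so [i] is inserted between them. /iitkigaazed/ → iitikigaazed.
Rule 4 (final devoicing): /d/ is a voiced stop in word-final position, so it devoices to [t]. /iitikigaazed/ → iitikigaazet.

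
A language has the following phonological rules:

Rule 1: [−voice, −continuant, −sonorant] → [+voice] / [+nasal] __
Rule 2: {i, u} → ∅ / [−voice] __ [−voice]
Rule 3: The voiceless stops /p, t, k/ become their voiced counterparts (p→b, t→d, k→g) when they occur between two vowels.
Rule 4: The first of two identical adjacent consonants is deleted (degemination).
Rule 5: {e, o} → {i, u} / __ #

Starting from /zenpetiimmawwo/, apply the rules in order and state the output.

Rule 1 (post-nasal voicing): /p/ is a voiceless stop immediately after the nasal /n/, so it voices to [b]. /zenpetiimmawwo/ → zenbetiimmawwo.
Rule 2 (high vowel syncope): no segment meets the environment; /zenbetiimmawwo/ is unchanged.
Rule 3 (intervocalic voicing): /t/ is a voiceless stop between vowels /e/ and /i/, so it voices to [d]. /zenbetiimmawwo/ → zenbediimmawwo.
Rule 4 (degemination): /mm/ is a geminate; the first /m/ deletes. /ww/ is a geminate; the first /w/ deletes. /zenbediimmawwo/ → zenbediimawo.
Rule 5 (final vowel raising): /o/ is a mid vowel in word-final position, so it raises to [u]. /zenbediimawo/ → zenbediimawu.

zenbediimawu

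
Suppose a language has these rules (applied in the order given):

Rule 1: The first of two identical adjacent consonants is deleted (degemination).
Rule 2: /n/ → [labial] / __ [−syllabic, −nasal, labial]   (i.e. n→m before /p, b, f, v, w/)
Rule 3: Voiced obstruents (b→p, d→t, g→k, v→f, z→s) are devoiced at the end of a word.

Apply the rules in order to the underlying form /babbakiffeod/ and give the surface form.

babakifeot

Rule 1 (degemination): /bb/ is a geminate; the first /b/ deletes. /ff/ is a geminate; the first /f/ deletes. /babbakiffeod/ → babakifeod.
Rule 2 (nasal place assimilation): no segment meets the environment; /babakifeod/ is unchanged.
Rule 3 (final devoicing): /d/ is a voiced obstruent in word-final position, so it devoices to [t]. /babakifeod/ → babakifeot.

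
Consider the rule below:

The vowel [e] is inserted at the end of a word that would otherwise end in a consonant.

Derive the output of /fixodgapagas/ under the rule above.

the form ends in the consonant /s/, so [e] is inserted word-finally.
Surface form: [fixodgapagase].

fixodgapagase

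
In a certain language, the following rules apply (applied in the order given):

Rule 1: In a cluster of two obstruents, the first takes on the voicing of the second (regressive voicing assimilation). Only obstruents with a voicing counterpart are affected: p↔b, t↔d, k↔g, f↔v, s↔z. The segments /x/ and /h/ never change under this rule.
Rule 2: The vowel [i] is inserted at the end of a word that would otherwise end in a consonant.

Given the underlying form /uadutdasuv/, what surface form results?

Rule 1 (regressive voicing assimilation): /t/ precedes the voiced obstruent /d/, so it voices to [d] by assimilation. /uadutdasuv/ → uaduddasuv.
Rule 2 (final i-epenthesis): the form ends in the consonant /v/, so [i] is inserted word-finally. /uaduddasuv/ → uaduddasuvi.

uaduddasuvi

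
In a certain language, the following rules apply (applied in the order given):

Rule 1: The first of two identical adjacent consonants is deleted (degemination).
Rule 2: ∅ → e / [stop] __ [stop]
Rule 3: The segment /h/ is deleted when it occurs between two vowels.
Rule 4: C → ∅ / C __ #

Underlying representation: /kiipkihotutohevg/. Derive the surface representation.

kiipekiotutoev

Rule 1 (degemination): no segment meets the environment; /kiipkihotutohevg/ is unchanged.
Rule 2 (stop-cluster e-epenthesis): /p/ and /k/ form a stop–stop cluster, so [e] is inserted between them. /kiipkihotutohevg/ → kiipekihotutohevg.
Rule 3 (intervocalic h-deletion): /h/ occurs between vowels /i/ and /o/, so it deletes. /h/ occurs between vowels /o/ and /e/, so it deletes. /kiipekihotutohevg/ → kiipekiotutoevg.
Rule 4 (final cluster simplification): /g/ is the second consonant of a word-final cluster /vg/, so it deletes. /kiipekiotutoevg/ → kiipekiotutoev.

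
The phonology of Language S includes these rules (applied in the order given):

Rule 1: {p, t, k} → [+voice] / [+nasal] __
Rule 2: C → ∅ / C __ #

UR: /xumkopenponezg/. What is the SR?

xumgopenbonez

Rule 1 (post-nasal voicing): /k/ is a voiceless stop immediately after the nasal /m/, so it voices to [g]. /p/ is a voiceless stop immediately after the nasal /n/, so it voices to [b]. /xumkopenponezg/ → xumgopenbonezg.
Rule 2 (final cluster simplification): /g/ is the second consonant of a word-final cluster /zg/, so it deletes. /xumgopenbonezg/ → xumgopenbonez.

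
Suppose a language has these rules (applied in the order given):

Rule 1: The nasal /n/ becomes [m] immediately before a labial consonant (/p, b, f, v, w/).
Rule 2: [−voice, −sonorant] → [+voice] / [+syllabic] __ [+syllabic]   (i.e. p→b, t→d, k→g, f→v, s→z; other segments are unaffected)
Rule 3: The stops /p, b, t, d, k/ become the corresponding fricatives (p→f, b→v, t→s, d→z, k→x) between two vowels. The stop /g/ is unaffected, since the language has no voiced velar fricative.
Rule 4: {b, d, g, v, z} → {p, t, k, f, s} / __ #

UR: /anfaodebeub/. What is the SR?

amfaozeveup

Rule 1 (nasal place assimilation): /n/ precedes the labial consonant /f/, so it assimilates in place to [m]. /anfaodebeub/ → amfaodebeub.
Rule 2 (intervocalic voicing): no segment meets the environment; /amfaodebeub/ is unchanged.
Rule 3 (intervocalic spirantization): /d/ is a stop between vowels /o/ and /e/, so it spirantizes to the fricative [z]. /b/ is a stop between vowels /e/ and /e/, so it spirantizes to the fricative [v]. /amfaodebeub/ → amfaozeveub.
Rule 4 (final devoicing): /b/ is a voiced obstruent in word-final position, so it devoices to [p]. /amfaozeveub/ → amfaozeveup.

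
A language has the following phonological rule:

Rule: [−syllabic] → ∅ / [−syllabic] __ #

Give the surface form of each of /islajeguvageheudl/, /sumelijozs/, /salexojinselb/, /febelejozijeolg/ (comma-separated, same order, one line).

/islajeguvageheudl/: /l/ is the second consonant of a word-final cluster /dl/, so it deletes. → [islajeguvageheud].
/sumelijozs/: /s/ is the second consonant of a word-final cluster /zs/, so it deletes. → [sumelijoz].
/salexojinselb/: /b/ is the second consonant of a word-final cluster /lb/, so it deletes. → [salexojinsel].
/febelejozijeolg/: /g/ is the second consonant of a word-final cluster /lg/, so it deletes. → [febelejozijeol].

islajeguvageheud, sumelijoz, salexojinsel, febelejozijeol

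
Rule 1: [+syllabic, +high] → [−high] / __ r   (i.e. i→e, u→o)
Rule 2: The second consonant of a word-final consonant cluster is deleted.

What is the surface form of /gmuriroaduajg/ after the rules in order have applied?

Rule 1 (pre-rhotic lowering): /u/ is a high vowel immediately before /r/, so it lowers to [o]. /i/ is a high vowel immediately before /r/, so it lowers to [e]. /gmuriroaduajg/ → gmoreroaduajg.
Rule 2 (final cluster simplification): /g/ is the second consonant of a word-final cluster /jg/, so it deletes. /gmoreroaduajg/ → gmoreroaduaj.

gmoreroaduaj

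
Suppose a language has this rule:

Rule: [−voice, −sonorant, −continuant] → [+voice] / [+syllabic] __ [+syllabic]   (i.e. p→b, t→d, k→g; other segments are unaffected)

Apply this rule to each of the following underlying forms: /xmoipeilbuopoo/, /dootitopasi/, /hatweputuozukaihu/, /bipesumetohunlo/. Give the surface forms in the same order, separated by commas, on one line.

/xmoipeilbuopoo/: /p/ is a voiceless stop between vowels /i/ and /e/, so it voices to [b]. /p/ is a voiceless stop between vowels /o/ and /o/, so it voices to [b]. → [xmoibeilbuoboo].
/dootitopasi/: /t/ is a voiceless stop between vowels /o/ and /i/, so it voices to [d]. /t/ is a voiceless stop between vowels /i/ and /o/, so it voices to [d]. /p/ is a voiceless stop between vowels /o/ and /a/, so it voices to [b]. → [doodidobasi].
/hatweputuozukaihu/: /p/ is a voiceless stop between vowels /e/ and /u/, so it voices to [b]. /t/ is a voiceless stop between vowels /u/ and /u/, so it voices to [d]. /k/ is a voiceless stop between vowels /u/ and /a/, so it voices to [g]. → [hatwebuduozugaihu].
/bipesumetohunlo/: /p/ is a voiceless stop between vowels /i/ and /e/, so it voices to [b]. /t/ is a voiceless stop between vowels /e/ and /o/, so it voices to [d]. → [bibesumedohunlo].

xmoibeilbuoboo, doodidobasi, hatwebuduozugaihu, bibesumedohunlo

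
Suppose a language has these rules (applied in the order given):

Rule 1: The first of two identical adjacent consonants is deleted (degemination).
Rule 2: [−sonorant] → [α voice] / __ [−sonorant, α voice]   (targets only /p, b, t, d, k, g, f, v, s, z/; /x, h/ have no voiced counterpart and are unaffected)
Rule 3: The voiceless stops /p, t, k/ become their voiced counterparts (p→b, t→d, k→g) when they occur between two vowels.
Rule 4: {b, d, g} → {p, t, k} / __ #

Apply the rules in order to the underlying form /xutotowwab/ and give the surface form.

xudodowap

Rule 1 (degemination): /ww/ is a geminate; the first /w/ deletes. /xutotowwab/ → xutotowab.
Rule 2 (regressive voicing assimilation): no segment meets the environment; /xutotowab/ is unchanged.
Rule 3 (intervocalic voicing): /t/ is a voiceless stop between vowels /u/ and /o/, so it voices to [d]. /t/ is a voiceless stop between vowels /o/ and /o/, so it voices to [d]. /xutotowab/ → xudodowab.
Rule 4 (final devoicing): /b/ is a voiced stop in word-final position, so it devoices to [p]. /xudodowab/ → xudodowap.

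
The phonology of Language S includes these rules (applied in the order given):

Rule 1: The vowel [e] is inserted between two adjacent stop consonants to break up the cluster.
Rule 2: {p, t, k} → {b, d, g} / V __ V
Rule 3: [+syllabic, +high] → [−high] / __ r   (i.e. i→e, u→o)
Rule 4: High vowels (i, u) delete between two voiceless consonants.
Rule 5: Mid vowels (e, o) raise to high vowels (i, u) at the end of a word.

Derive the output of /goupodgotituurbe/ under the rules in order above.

Rule 1 (stop-cluster e-epenthesis): /d/ and /g/ form a stop–stop cluster, so [e] is inserted between them. /goupodgotituurbe/ → goupodegotituurbe.
Rule 2 (intervocalic voicing): /p/ is a voiceless stop between vowels /u/ and /o/, so it voices to [b]. /t/ is a voiceless stop between vowels /o/ and /i/, so it voices to [d]. /t/ is a voiceless stop between vowels /i/ and /u/, so it voices to [d]. /goupodegotituurbe/ → goubodegodiduurbe.
Rule 3 (pre-rhotic lowering): /u/ is a high vowel immediately before /r/, so it lowers to [o]. /goubodegodiduurbe/ → goubodegodiduorbe.
Rule 4 (high vowel syncope): no segment meets the environment; /goubodegodiduorbe/ is unchanged.
Rule 5 (final vowel raising): /e/ is a mid vowel in word-final position, so it raises to [i]. /goubodegodiduorbe/ → goubodegodiduorbi.

goubodegodiduorbi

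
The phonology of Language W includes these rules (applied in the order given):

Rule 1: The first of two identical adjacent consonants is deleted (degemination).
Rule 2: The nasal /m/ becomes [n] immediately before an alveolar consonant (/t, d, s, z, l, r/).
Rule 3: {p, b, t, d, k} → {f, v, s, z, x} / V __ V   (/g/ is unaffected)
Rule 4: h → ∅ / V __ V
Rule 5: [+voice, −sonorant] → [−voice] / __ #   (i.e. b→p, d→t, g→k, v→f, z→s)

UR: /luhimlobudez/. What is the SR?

luinlovuzes

Rule 1 (degemination): no segment meets the environment; /luhimlobudez/ is unchanged.
Rule 2 (nasal place assimilation): /m/ precedes the alveolar consonant /l/, so it assimilates in place to [n]. /luhimlobudez/ → luhinlobudez.
Rule 3 (intervocalic spirantization): /b/ is a stop between vowels /o/ and /u/, so it spirantizes to the fricative [v]. /d/ is a stop between vowels /u/ and /e/, so it spirantizes to the fricative [z]. /luhinlobudez/ → luhinlovuzez.
Rule 4 (intervocalic h-deletion): /h/ occurs between vowels /u/ and /i/, so it deletes. /luhinlovuzez/ → luinlovuzez.
Rule 5 (final devoicing): /z/ is a voiced obstruent in word-final position, so it devoices to [s]. /luinlovuzez/ → luinlovuzes.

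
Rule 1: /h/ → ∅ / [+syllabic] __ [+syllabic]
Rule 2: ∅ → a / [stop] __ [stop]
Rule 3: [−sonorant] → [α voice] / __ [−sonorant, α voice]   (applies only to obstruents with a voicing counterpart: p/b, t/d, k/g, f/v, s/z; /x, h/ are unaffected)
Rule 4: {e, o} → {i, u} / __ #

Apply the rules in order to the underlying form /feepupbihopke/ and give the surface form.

feepupabiopaki

Rule 1 (intervocalic h-deletion): /h/ occurs between vowels /i/ and /o/, so it deletes. /feepupbihopke/ → feepupbiopke.
Rule 2 (stop-cluster a-epenthesis): /p/ and /b/ form a stop–stop cluster, so [a] is inserted between them. /p/ and /k/ form a stop–stop cluster, so [a] is inserted between them. /feepupbiopke/ → feepupabiopake.
Rule 3 (regressive voicing assimilation): no segment meets the environment; /feepupabiopake/ is unchanged.
Rule 4 (final vowel raising): /e/ is a mid vowel in word-final position, so it raises to [i]. /feepupabiopake/ → feepupabiopaki.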